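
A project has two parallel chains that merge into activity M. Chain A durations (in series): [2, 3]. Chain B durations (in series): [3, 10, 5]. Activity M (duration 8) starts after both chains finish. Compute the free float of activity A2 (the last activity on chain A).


ES(A2) = sum of predecessors on chain A = 2
EF(A2) = ES + duration = 2 + 3 = 5
Successor of A2 is M. ES(M) = max(sum(A), sum(B)) = max(5, 18) = 18
Free float = ES(successor) - EF(current) = 18 - 5 = 13

13


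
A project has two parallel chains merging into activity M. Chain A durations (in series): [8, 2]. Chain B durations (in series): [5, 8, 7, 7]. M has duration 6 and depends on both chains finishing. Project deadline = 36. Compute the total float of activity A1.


Forward pass: ES(A1) = sum of predecessors on chain A = 0
EF = ES + duration = 0 + 8 = 8
Backward pass: LF(M) = deadline = 36; LS(M) = 36 - 6 = 30
LF(A1) = LS(M) - sum(successors on chain A) = 30 - 2 = 28
LS = LF - duration = 28 - 8 = 20
Total float = LS - ES = 20 - 0 = 20

20


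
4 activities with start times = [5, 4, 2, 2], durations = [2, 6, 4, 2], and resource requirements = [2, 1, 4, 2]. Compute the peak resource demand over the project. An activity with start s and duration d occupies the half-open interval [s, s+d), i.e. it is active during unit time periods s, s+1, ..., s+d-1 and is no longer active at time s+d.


Each activity i is active on [start_i, start_i + duration_i).
Compute total resource usage per time slot:
  t=0: active resources = [], total = 0
  t=1: active resources = [], total = 0
  t=2: active resources = [4, 2], total = 6
  t=3: active resources = [4, 2], total = 6
  t=4: active resources = [1, 4], total = 5
  t=5: active resources = [2, 1, 4], total = 7
  t=6: active resources = [2, 1], total = 3
  t=7: active resources = [1], total = 1
  t=8: active resources = [1], total = 1
  t=9: active resources = [1], total = 1
Peak resource demand = 7

7


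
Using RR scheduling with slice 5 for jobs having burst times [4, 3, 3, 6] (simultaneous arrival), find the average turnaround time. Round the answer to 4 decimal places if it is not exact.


Time quantum = 5
Execution trace:
  J1 runs 4 units, time = 4
  J2 runs 3 units, time = 7
  J3 runs 3 units, time = 10
  J4 runs 5 units, time = 15
  J4 runs 1 units, time = 16
Finish times: [4, 7, 10, 16]
Average turnaround = 37/4 = 9.25

9.25


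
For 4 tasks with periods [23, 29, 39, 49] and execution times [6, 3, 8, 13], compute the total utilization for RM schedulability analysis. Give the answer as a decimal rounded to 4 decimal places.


Compute individual utilizations (exact fractions):
  Task 1: C/T = 6/23 (approx. 0.2609)
  Task 2: C/T = 3/29 (approx. 0.1034)
  Task 3: C/T = 8/39 (approx. 0.2051)
  Task 4: C/T = 13/49 (approx. 0.2653)
Total utilization U = 6/23 + 3/29 + 8/39 + 13/49 = 1064006/1274637
Rounded to 4 decimal places: U = 0.8348
RM (Liu & Layland) bound for 4 tasks = 0.756828; compare with U = 1064006/1274637 (approx. 0.834752)
bound < U <= 1, so the RM sufficient condition is not met (inconclusive; an exact test such as response-time analysis is needed).

0.8348


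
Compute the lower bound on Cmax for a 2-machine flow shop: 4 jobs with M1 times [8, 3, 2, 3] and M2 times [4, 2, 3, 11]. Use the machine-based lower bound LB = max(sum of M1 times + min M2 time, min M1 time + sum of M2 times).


LB1 = sum(M1 times) + min(M2 times) = 16 + 2 = 18
LB2 = min(M1 times) + sum(M2 times) = 2 + 20 = 22
Lower bound = max(LB1, LB2) = max(18, 22) = 22

22


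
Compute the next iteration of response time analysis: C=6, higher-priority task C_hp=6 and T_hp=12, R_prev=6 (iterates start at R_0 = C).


R_next = C + ceil(R_prev / T_hp) * C_hp
ceil(6 / 12) = ceil(0.5) = 1
Interference = 1 * 6 = 6
R_next = 6 + 6 = 12

12


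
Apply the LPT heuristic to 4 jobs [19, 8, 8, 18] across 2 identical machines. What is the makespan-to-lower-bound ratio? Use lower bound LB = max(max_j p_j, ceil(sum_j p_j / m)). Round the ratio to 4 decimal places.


LPT order: [19, 18, 8, 8]
Machine loads after assignment: [27, 26]
LPT makespan = 27
Lower bound = max(max_job, ceil(total/2)) = max(19, 27) = 27
Ratio = 27 / 27 = 1.0

1.0


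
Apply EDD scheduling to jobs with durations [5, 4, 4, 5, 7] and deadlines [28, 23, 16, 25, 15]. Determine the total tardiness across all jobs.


Sort by due date (EDD order): [(7, 15), (4, 16), (4, 23), (5, 25), (5, 28)]
Compute completion times and tardiness:
  Job 1: p=7, d=15, C=7, tardiness=max(0,7-15)=0
  Job 2: p=4, d=16, C=11, tardiness=max(0,11-16)=0
  Job 3: p=4, d=23, C=15, tardiness=max(0,15-23)=0
  Job 4: p=5, d=25, C=20, tardiness=max(0,20-25)=0
  Job 5: p=5, d=28, C=25, tardiness=max(0,25-28)=0
Total tardiness = 0

0


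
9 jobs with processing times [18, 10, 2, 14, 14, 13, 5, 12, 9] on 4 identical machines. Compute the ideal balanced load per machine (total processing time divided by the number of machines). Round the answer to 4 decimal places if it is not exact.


Total processing time = 18 + 10 + 2 + 14 + 14 + 13 + 5 + 12 + 9 = 97
Number of machines = 4
Ideal balanced load = 97 / 4 = 24.25

24.25


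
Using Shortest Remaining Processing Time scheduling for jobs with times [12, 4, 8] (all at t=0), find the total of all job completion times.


Since all jobs arrive at t=0, SRPT equals SPT ordering.
SPT order: [4, 8, 12]
Completion times:
  Job 1: p=4, C=4
  Job 2: p=8, C=12
  Job 3: p=12, C=24
Total completion time = 4 + 12 + 24 = 40

40


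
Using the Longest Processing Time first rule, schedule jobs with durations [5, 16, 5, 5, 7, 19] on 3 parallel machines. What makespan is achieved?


Sort jobs in decreasing order (LPT): [19, 16, 7, 5, 5, 5]
Assign each job to the least loaded machine:
  Machine 1: jobs [19], load = 19
  Machine 2: jobs [16, 5], load = 21
  Machine 3: jobs [7, 5, 5], load = 17
Makespan = max load = 21

21


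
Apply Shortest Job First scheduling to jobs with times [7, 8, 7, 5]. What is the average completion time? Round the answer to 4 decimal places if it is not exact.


SJF order (ascending): [5, 7, 7, 8]
Completion times:
  Job 1: burst=5, C=5
  Job 2: burst=7, C=12
  Job 3: burst=7, C=19
  Job 4: burst=8, C=27
Average completion = 63/4 = 15.75

15.75


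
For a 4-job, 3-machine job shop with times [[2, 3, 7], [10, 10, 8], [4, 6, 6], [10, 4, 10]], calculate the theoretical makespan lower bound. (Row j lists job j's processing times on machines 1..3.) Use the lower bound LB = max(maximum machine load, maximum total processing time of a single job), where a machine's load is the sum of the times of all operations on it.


Machine loads:
  Machine 1: 2 + 10 + 4 + 10 = 26
  Machine 2: 3 + 10 + 6 + 4 = 23
  Machine 3: 7 + 8 + 6 + 10 = 31
Max machine load = 31
Job totals:
  Job 1: 12
  Job 2: 28
  Job 3: 16
  Job 4: 24
Max job total = 28
Lower bound = max(31, 28) = 31

31


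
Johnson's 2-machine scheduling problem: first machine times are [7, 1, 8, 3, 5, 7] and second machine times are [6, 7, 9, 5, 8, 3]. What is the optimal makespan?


Apply Johnson's rule:
  Group 1 (a <= b): [(2, 1, 7), (4, 3, 5), (5, 5, 8), (3, 8, 9)]
  Group 2 (a > b): [(1, 7, 6), (6, 7, 3)]
Optimal job order: [2, 4, 5, 3, 1, 6]
Schedule:
  Job 2: M1 done at 1, M2 done at 8
  Job 4: M1 done at 4, M2 done at 13
  Job 5: M1 done at 9, M2 done at 21
  Job 3: M1 done at 17, M2 done at 30
  Job 1: M1 done at 24, M2 done at 36
  Job 6: M1 done at 31, M2 done at 39
Makespan = 39

39


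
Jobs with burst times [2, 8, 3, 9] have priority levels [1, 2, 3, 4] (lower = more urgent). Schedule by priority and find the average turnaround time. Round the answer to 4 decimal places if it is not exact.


Sort by priority (ascending = highest first):
Order: [(1, 2), (2, 8), (3, 3), (4, 9)]
Completion times:
  Priority 1, burst=2, C=2
  Priority 2, burst=8, C=10
  Priority 3, burst=3, C=13
  Priority 4, burst=9, C=22
Average turnaround = 47/4 = 11.75

11.75


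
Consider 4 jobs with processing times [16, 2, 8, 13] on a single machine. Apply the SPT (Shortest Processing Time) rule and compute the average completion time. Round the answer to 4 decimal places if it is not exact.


Sort jobs by processing time (SPT order): [2, 8, 13, 16]
Compute completion times sequentially:
  Job 1: processing = 2, completes at 2
  Job 2: processing = 8, completes at 10
  Job 3: processing = 13, completes at 23
  Job 4: processing = 16, completes at 39
Sum of completion times = 74
Average completion time = 74/4 = 18.5

18.5


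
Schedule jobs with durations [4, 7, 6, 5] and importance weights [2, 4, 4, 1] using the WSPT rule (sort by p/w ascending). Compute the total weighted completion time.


Compute p/w ratios and sort ascending (WSPT): [(6, 4), (7, 4), (4, 2), (5, 1)]
Compute weighted completion times:
  Job (p=6,w=4): C=6, w*C=4*6=24
  Job (p=7,w=4): C=13, w*C=4*13=52
  Job (p=4,w=2): C=17, w*C=2*17=34
  Job (p=5,w=1): C=22, w*C=1*22=22
Total weighted completion time = 132

132


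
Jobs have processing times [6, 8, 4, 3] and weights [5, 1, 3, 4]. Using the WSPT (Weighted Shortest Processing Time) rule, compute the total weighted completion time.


Compute p/w ratios and sort ascending (WSPT): [(3, 4), (6, 5), (4, 3), (8, 1)]
Compute weighted completion times:
  Job (p=3,w=4): C=3, w*C=4*3=12
  Job (p=6,w=5): C=9, w*C=5*9=45
  Job (p=4,w=3): C=13, w*C=3*13=39
  Job (p=8,w=1): C=21, w*C=1*21=21
Total weighted completion time = 117

117


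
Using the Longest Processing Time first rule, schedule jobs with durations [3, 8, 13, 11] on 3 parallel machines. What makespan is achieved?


Sort jobs in decreasing order (LPT): [13, 11, 8, 3]
Assign each job to the least loaded machine:
  Machine 1: jobs [13], load = 13
  Machine 2: jobs [11], load = 11
  Machine 3: jobs [8, 3], load = 11
Makespan = max load = 13

13


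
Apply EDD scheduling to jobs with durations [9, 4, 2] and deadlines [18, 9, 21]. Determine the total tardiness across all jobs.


Sort by due date (EDD order): [(4, 9), (9, 18), (2, 21)]
Compute completion times and tardiness:
  Job 1: p=4, d=9, C=4, tardiness=max(0,4-9)=0
  Job 2: p=9, d=18, C=13, tardiness=max(0,13-18)=0
  Job 3: p=2, d=21, C=15, tardiness=max(0,15-21)=0
Total tardiness = 0

0


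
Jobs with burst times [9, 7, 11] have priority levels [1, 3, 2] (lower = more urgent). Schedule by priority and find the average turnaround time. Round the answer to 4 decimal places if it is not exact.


Sort by priority (ascending = highest first):
Order: [(1, 9), (2, 11), (3, 7)]
Completion times:
  Priority 1, burst=9, C=9
  Priority 2, burst=11, C=20
  Priority 3, burst=7, C=27
Average turnaround = 56/3 = 18.6667

18.6667


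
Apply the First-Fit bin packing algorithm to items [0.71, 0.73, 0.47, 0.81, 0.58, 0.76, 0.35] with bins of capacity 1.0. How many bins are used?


Place items sequentially using First-Fit:
  Item 0.71 -> new Bin 1
  Item 0.73 -> new Bin 2
  Item 0.47 -> new Bin 3
  Item 0.81 -> new Bin 4
  Item 0.58 -> new Bin 5
  Item 0.76 -> new Bin 6
  Item 0.35 -> Bin 3 (now 0.82)
Total bins used = 6

6


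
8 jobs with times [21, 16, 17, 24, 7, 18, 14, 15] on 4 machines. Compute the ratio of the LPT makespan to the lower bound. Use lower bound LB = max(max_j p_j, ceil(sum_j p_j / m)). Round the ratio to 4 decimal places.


LPT order: [24, 21, 18, 17, 16, 15, 14, 7]
Machine loads after assignment: [31, 35, 33, 33]
LPT makespan = 35
Lower bound = max(max_job, ceil(total/4)) = max(24, 33) = 33
Ratio = 35 / 33 = 1.0606

1.0606


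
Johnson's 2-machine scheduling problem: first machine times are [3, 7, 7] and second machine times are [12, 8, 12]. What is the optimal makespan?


Apply Johnson's rule:
  Group 1 (a <= b): [(1, 3, 12), (2, 7, 8), (3, 7, 12)]
  Group 2 (a > b): []
Optimal job order: [1, 2, 3]
Schedule:
  Job 1: M1 done at 3, M2 done at 15
  Job 2: M1 done at 10, M2 done at 23
  Job 3: M1 done at 17, M2 done at 35
Makespan = 35

35


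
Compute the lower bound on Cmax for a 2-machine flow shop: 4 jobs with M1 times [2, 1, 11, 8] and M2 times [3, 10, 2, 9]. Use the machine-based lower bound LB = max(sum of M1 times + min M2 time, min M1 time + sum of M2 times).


LB1 = sum(M1 times) + min(M2 times) = 22 + 2 = 24
LB2 = min(M1 times) + sum(M2 times) = 1 + 24 = 25
Lower bound = max(LB1, LB2) = max(24, 25) = 25

25


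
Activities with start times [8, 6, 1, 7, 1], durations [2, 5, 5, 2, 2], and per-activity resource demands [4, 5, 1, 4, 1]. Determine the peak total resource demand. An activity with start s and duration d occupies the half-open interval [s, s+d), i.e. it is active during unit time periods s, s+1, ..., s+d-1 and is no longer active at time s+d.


Each activity i is active on [start_i, start_i + duration_i).
Compute total resource usage per time slot:
  t=0: active resources = [], total = 0
  t=1: active resources = [1, 1], total = 2
  t=2: active resources = [1, 1], total = 2
  t=3: active resources = [1], total = 1
  t=4: active resources = [1], total = 1
  t=5: active resources = [1], total = 1
  t=6: active resources = [5], total = 5
  t=7: active resources = [5, 4], total = 9
  t=8: active resources = [4, 5, 4], total = 13
  t=9: active resources = [4, 5], total = 9
  t=10: active resources = [5], total = 5
Peak resource demand = 13

13


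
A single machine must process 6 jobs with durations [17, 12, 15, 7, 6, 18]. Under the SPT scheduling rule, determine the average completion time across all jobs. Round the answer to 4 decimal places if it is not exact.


Sort jobs by processing time (SPT order): [6, 7, 12, 15, 17, 18]
Compute completion times sequentially:
  Job 1: processing = 6, completes at 6
  Job 2: processing = 7, completes at 13
  Job 3: processing = 12, completes at 25
  Job 4: processing = 15, completes at 40
  Job 5: processing = 17, completes at 57
  Job 6: processing = 18, completes at 75
Sum of completion times = 216
Average completion time = 216/6 = 36.0

36.0


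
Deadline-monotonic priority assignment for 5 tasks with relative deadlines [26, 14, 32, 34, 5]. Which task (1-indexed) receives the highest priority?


Sort tasks by relative deadline (ascending):
  Task 5: deadline = 5
  Task 2: deadline = 14
  Task 1: deadline = 26
  Task 3: deadline = 32
  Task 4: deadline = 34
Priority order (highest first): [5, 2, 1, 3, 4]
Highest priority task = 5

5


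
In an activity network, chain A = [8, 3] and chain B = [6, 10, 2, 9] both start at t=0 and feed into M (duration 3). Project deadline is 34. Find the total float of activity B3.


Forward pass: ES(B3) = sum of predecessors on chain B = 16
EF = ES + duration = 16 + 2 = 18
Backward pass: LF(M) = deadline = 34; LS(M) = 34 - 3 = 31
LF(B3) = LS(M) - sum(successors on chain B) = 31 - 9 = 22
LS = LF - duration = 22 - 2 = 20
Total float = LS - ES = 20 - 16 = 4

4


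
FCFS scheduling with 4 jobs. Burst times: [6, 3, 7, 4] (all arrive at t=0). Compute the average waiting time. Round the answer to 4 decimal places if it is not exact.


FCFS order (as given): [6, 3, 7, 4]
Waiting times:
  Job 1: wait = 0
  Job 2: wait = 6
  Job 3: wait = 9
  Job 4: wait = 16
Sum of waiting times = 31
Average waiting time = 31/4 = 7.75

7.75


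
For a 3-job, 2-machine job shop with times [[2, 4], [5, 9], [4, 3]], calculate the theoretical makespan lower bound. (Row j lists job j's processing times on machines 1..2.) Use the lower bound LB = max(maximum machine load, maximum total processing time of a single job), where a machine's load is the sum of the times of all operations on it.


Machine loads:
  Machine 1: 2 + 5 + 4 = 11
  Machine 2: 4 + 9 + 3 = 16
Max machine load = 16
Job totals:
  Job 1: 6
  Job 2: 14
  Job 3: 7
Max job total = 14
Lower bound = max(16, 14) = 16

16


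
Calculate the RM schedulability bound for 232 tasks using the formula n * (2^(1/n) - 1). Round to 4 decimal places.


Compute 2^(1/232) = 1.0029921710
Subtract 1: 1.0029921710 - 1 = 0.0029921710
Multiply by n: 232 * 0.0029921710 = 0.6941836720
Round to 4 dp: 0.6942

0.6942


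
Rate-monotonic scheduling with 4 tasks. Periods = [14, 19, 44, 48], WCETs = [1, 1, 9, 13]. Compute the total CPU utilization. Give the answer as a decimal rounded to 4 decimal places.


Compute individual utilizations (exact fractions):
  Task 1: C/T = 1/14 (approx. 0.0714)
  Task 2: C/T = 1/19 (approx. 0.0526)
  Task 3: C/T = 9/44 (approx. 0.2045)
  Task 4: C/T = 13/48 (approx. 0.2708)
Total utilization U = 1/14 + 1/19 + 9/44 + 13/48 = 42095/70224
Rounded to 4 decimal places: U = 0.5994
RM (Liu & Layland) bound for 4 tasks = 0.756828; compare with U = 42095/70224 (approx. 0.599439)
U <= bound, so schedulable by RM sufficient condition.

0.5994


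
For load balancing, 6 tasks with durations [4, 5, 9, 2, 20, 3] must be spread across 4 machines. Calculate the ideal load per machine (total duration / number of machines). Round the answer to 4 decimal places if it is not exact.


Total processing time = 4 + 5 + 9 + 2 + 20 + 3 = 43
Number of machines = 4
Ideal balanced load = 43 / 4 = 10.75

10.75


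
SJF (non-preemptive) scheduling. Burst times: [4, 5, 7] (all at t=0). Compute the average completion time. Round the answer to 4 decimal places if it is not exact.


SJF order (ascending): [4, 5, 7]
Completion times:
  Job 1: burst=4, C=4
  Job 2: burst=5, C=9
  Job 3: burst=7, C=16
Average completion = 29/3 = 9.6667

9.6667


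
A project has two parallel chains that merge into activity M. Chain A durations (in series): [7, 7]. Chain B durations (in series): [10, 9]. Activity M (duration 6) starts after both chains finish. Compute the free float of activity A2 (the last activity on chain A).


ES(A2) = sum of predecessors on chain A = 7
EF(A2) = ES + duration = 7 + 7 = 14
Successor of A2 is M. ES(M) = max(sum(A), sum(B)) = max(14, 19) = 19
Free float = ES(successor) - EF(current) = 19 - 14 = 5

5


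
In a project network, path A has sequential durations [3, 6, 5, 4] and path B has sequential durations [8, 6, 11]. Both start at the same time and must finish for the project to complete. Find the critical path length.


Path A total = 3 + 6 + 5 + 4 = 18
Path B total = 8 + 6 + 11 = 25
Critical path = longest path = max(18, 25) = 25

25


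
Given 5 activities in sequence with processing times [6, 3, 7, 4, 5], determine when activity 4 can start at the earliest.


Activity 4 starts after activities 1 through 3 complete.
Predecessor durations: [6, 3, 7]
ES = 6 + 3 + 7 = 16

16


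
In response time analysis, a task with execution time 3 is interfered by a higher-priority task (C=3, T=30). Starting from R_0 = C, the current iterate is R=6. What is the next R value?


R_next = C + ceil(R_prev / T_hp) * C_hp
ceil(6 / 30) = ceil(0.2) = 1
Interference = 1 * 3 = 3
R_next = 3 + 3 = 6
R_next = R_prev, so the iteration has converged (response time = 6).

6


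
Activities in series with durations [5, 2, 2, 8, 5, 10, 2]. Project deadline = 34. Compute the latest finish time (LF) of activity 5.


LF(activity 5) = deadline - sum of successor durations
Successors: activities 6 through 7 with durations [10, 2]
Sum of successor durations = 12
LF = 34 - 12 = 22

22


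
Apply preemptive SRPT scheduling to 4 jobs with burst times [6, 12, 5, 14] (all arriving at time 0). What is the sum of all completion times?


Since all jobs arrive at t=0, SRPT equals SPT ordering.
SPT order: [5, 6, 12, 14]
Completion times:
  Job 1: p=5, C=5
  Job 2: p=6, C=11
  Job 3: p=12, C=23
  Job 4: p=14, C=37
Total completion time = 5 + 11 + 23 + 37 = 76

76


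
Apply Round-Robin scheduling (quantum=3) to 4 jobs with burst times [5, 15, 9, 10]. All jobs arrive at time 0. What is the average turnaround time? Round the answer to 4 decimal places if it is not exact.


Time quantum = 3
Execution trace:
  J1 runs 3 units, time = 3
  J2 runs 3 units, time = 6
  J3 runs 3 units, time = 9
  J4 runs 3 units, time = 12
  J1 runs 2 units, time = 14
  J2 runs 3 units, time = 17
  J3 runs 3 units, time = 20
  J4 runs 3 units, time = 23
  J2 runs 3 units, time = 26
  J3 runs 3 units, time = 29
  J4 runs 3 units, time = 32
  J2 runs 3 units, time = 35
  J4 runs 1 units, time = 36
  J2 runs 3 units, time = 39
Finish times: [14, 39, 29, 36]
Average turnaround = 118/4 = 29.5

29.5


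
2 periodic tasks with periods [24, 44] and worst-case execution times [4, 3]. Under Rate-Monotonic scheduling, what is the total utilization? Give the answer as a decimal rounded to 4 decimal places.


Compute individual utilizations (exact fractions):
  Task 1: C/T = 4/24 = 1/6 (approx. 0.1667)
  Task 2: C/T = 3/44 (approx. 0.0682)
Total utilization U = 1/6 + 3/44 = 31/132
Rounded to 4 decimal places: U = 0.2348
RM (Liu & Layland) bound for 2 tasks = 0.828427; compare with U = 31/132 (approx. 0.234848)
U <= bound, so schedulable by RM sufficient condition.

0.2348


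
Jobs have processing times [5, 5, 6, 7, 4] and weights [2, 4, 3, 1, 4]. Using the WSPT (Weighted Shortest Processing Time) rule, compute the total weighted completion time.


Compute p/w ratios and sort ascending (WSPT): [(4, 4), (5, 4), (6, 3), (5, 2), (7, 1)]
Compute weighted completion times:
  Job (p=4,w=4): C=4, w*C=4*4=16
  Job (p=5,w=4): C=9, w*C=4*9=36
  Job (p=6,w=3): C=15, w*C=3*15=45
  Job (p=5,w=2): C=20, w*C=2*20=40
  Job (p=7,w=1): C=27, w*C=1*27=27
Total weighted completion time = 164

164


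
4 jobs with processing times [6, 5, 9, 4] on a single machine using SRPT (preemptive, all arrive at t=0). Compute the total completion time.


Since all jobs arrive at t=0, SRPT equals SPT ordering.
SPT order: [4, 5, 6, 9]
Completion times:
  Job 1: p=4, C=4
  Job 2: p=5, C=9
  Job 3: p=6, C=15
  Job 4: p=9, C=24
Total completion time = 4 + 9 + 15 + 24 = 52

52


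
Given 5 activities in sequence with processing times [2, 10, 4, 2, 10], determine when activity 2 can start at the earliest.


Activity 2 starts after activities 1 through 1 complete.
Predecessor durations: [2]
ES = 2 = 2

2


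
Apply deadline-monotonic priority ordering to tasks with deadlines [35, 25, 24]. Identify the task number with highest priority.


Sort tasks by relative deadline (ascending):
  Task 3: deadline = 24
  Task 2: deadline = 25
  Task 1: deadline = 35
Priority order (highest first): [3, 2, 1]
Highest priority task = 3

3


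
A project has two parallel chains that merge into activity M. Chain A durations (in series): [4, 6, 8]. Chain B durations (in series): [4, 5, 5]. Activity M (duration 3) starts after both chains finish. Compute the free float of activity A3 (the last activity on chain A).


ES(A3) = sum of predecessors on chain A = 10
EF(A3) = ES + duration = 10 + 8 = 18
Successor of A3 is M. ES(M) = max(sum(A), sum(B)) = max(18, 14) = 18
Free float = ES(successor) - EF(current) = 18 - 18 = 0

0


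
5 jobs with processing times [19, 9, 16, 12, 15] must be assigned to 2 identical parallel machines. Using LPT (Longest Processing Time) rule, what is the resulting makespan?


Sort jobs in decreasing order (LPT): [19, 16, 15, 12, 9]
Assign each job to the least loaded machine:
  Machine 1: jobs [19, 12, 9], load = 40
  Machine 2: jobs [16, 15], load = 31
Makespan = max load = 40

40


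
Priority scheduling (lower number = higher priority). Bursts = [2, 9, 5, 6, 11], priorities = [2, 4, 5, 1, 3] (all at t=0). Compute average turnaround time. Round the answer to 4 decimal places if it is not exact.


Sort by priority (ascending = highest first):
Order: [(1, 6), (2, 2), (3, 11), (4, 9), (5, 5)]
Completion times:
  Priority 1, burst=6, C=6
  Priority 2, burst=2, C=8
  Priority 3, burst=11, C=19
  Priority 4, burst=9, C=28
  Priority 5, burst=5, C=33
Average turnaround = 94/5 = 18.8

18.8


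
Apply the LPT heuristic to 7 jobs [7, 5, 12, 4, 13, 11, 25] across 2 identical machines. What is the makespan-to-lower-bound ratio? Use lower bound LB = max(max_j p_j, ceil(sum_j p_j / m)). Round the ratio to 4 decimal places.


LPT order: [25, 13, 12, 11, 7, 5, 4]
Machine loads after assignment: [40, 37]
LPT makespan = 40
Lower bound = max(max_job, ceil(total/2)) = max(25, 39) = 39
Ratio = 40 / 39 = 1.0256

1.0256


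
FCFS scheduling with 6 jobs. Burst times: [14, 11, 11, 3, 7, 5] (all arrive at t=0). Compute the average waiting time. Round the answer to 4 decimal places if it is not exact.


FCFS order (as given): [14, 11, 11, 3, 7, 5]
Waiting times:
  Job 1: wait = 0
  Job 2: wait = 14
  Job 3: wait = 25
  Job 4: wait = 36
  Job 5: wait = 39
  Job 6: wait = 46
Sum of waiting times = 160
Average waiting time = 160/6 = 26.6667

26.6667


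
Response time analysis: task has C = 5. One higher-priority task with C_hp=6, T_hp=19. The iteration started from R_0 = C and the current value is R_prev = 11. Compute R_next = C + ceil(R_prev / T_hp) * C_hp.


R_next = C + ceil(R_prev / T_hp) * C_hp
ceil(11 / 19) = ceil(0.5789) = 1
Interference = 1 * 6 = 6
R_next = 5 + 6 = 11
R_next = R_prev, so the iteration has converged (response time = 11).

11


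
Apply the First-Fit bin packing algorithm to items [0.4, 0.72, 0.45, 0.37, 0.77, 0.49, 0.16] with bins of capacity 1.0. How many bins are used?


Place items sequentially using First-Fit:
  Item 0.4 -> new Bin 1
  Item 0.72 -> new Bin 2
  Item 0.45 -> Bin 1 (now 0.85)
  Item 0.37 -> new Bin 3
  Item 0.77 -> new Bin 4
  Item 0.49 -> Bin 3 (now 0.86)
  Item 0.16 -> Bin 2 (now 0.88)
Total bins used = 4

4


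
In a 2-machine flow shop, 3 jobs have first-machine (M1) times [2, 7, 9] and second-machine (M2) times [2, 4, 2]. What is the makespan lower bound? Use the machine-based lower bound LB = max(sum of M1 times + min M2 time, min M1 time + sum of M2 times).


LB1 = sum(M1 times) + min(M2 times) = 18 + 2 = 20
LB2 = min(M1 times) + sum(M2 times) = 2 + 8 = 10
Lower bound = max(LB1, LB2) = max(20, 10) = 20

20


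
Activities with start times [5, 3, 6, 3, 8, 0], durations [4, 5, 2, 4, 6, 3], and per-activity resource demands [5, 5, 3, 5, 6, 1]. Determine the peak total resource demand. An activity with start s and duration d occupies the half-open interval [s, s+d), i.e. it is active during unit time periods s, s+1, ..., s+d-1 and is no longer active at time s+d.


Each activity i is active on [start_i, start_i + duration_i).
Compute total resource usage per time slot:
  t=0: active resources = [1], total = 1
  t=1: active resources = [1], total = 1
  t=2: active resources = [1], total = 1
  t=3: active resources = [5, 5], total = 10
  t=4: active resources = [5, 5], total = 10
  t=5: active resources = [5, 5, 5], total = 15
  t=6: active resources = [5, 5, 3, 5], total = 18
  t=7: active resources = [5, 5, 3], total = 13
  t=8: active resources = [5, 6], total = 11
  t=9: active resources = [6], total = 6
  t=10: active resources = [6], total = 6
  t=11: active resources = [6], total = 6
  t=12: active resources = [6], total = 6
  t=13: active resources = [6], total = 6
Peak resource demand = 18

18


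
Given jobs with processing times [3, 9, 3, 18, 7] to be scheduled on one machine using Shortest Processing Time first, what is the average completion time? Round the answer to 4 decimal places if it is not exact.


Sort jobs by processing time (SPT order): [3, 3, 7, 9, 18]
Compute completion times sequentially:
  Job 1: processing = 3, completes at 3
  Job 2: processing = 3, completes at 6
  Job 3: processing = 7, completes at 13
  Job 4: processing = 9, completes at 22
  Job 5: processing = 18, completes at 40
Sum of completion times = 84
Average completion time = 84/5 = 16.8

16.8


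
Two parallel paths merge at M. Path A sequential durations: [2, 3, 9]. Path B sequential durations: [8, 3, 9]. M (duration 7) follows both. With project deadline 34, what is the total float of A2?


Forward pass: ES(A2) = sum of predecessors on chain A = 2
EF = ES + duration = 2 + 3 = 5
Backward pass: LF(M) = deadline = 34; LS(M) = 34 - 7 = 27
LF(A2) = LS(M) - sum(successors on chain A) = 27 - 9 = 18
LS = LF - duration = 18 - 3 = 15
Total float = LS - ES = 15 - 2 = 13

13


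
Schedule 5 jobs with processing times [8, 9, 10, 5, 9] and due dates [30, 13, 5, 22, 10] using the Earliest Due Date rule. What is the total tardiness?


Sort by due date (EDD order): [(10, 5), (9, 10), (9, 13), (5, 22), (8, 30)]
Compute completion times and tardiness:
  Job 1: p=10, d=5, C=10, tardiness=max(0,10-5)=5
  Job 2: p=9, d=10, C=19, tardiness=max(0,19-10)=9
  Job 3: p=9, d=13, C=28, tardiness=max(0,28-13)=15
  Job 4: p=5, d=22, C=33, tardiness=max(0,33-22)=11
  Job 5: p=8, d=30, C=41, tardiness=max(0,41-30)=11
Total tardiness = 51

51


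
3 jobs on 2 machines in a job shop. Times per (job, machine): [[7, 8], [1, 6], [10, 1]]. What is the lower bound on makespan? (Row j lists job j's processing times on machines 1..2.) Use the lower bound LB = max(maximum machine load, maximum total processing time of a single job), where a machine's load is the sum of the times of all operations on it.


Machine loads:
  Machine 1: 7 + 1 + 10 = 18
  Machine 2: 8 + 6 + 1 = 15
Max machine load = 18
Job totals:
  Job 1: 15
  Job 2: 7
  Job 3: 11
Max job total = 15
Lower bound = max(18, 15) = 18

18


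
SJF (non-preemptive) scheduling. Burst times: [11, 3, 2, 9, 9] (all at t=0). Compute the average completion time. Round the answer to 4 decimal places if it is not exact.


SJF order (ascending): [2, 3, 9, 9, 11]
Completion times:
  Job 1: burst=2, C=2
  Job 2: burst=3, C=5
  Job 3: burst=9, C=14
  Job 4: burst=9, C=23
  Job 5: burst=11, C=34
Average completion = 78/5 = 15.6

15.6


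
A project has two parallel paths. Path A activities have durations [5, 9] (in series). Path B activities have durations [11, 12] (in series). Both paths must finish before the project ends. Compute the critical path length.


Path A total = 5 + 9 = 14
Path B total = 11 + 12 = 23
Critical path = longest path = max(14, 23) = 23

23


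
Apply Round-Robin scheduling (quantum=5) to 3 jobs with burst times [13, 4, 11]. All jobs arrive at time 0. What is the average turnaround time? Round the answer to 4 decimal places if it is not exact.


Time quantum = 5
Execution trace:
  J1 runs 5 units, time = 5
  J2 runs 4 units, time = 9
  J3 runs 5 units, time = 14
  J1 runs 5 units, time = 19
  J3 runs 5 units, time = 24
  J1 runs 3 units, time = 27
  J3 runs 1 units, time = 28
Finish times: [27, 9, 28]
Average turnaround = 64/3 = 21.3333

21.3333


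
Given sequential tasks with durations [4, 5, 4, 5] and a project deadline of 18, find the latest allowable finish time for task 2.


LF(activity 2) = deadline - sum of successor durations
Successors: activities 3 through 4 with durations [4, 5]
Sum of successor durations = 9
LF = 18 - 9 = 9

9


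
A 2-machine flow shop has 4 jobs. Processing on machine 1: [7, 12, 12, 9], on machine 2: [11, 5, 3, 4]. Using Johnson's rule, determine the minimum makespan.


Apply Johnson's rule:
  Group 1 (a <= b): [(1, 7, 11)]
  Group 2 (a > b): [(2, 12, 5), (4, 9, 4), (3, 12, 3)]
Optimal job order: [1, 2, 4, 3]
Schedule:
  Job 1: M1 done at 7, M2 done at 18
  Job 2: M1 done at 19, M2 done at 24
  Job 4: M1 done at 28, M2 done at 32
  Job 3: M1 done at 40, M2 done at 43
Makespan = 43

43


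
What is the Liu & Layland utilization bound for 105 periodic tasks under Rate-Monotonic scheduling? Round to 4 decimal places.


Compute 2^(1/105) = 1.0066232390
Subtract 1: 1.0066232390 - 1 = 0.0066232390
Multiply by n: 105 * 0.0066232390 = 0.6954400950
Round to 4 dp: 0.6954

0.6954


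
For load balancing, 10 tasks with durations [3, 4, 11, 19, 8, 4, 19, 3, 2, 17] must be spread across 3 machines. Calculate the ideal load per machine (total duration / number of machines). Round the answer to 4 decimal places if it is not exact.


Total processing time = 3 + 4 + 11 + 19 + 8 + 4 + 19 + 3 + 2 + 17 = 90
Number of machines = 3
Ideal balanced load = 90 / 3 = 30.0

30.0


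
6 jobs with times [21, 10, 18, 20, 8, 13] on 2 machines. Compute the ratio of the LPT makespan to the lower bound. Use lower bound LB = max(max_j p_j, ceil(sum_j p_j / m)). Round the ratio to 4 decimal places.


LPT order: [21, 20, 18, 13, 10, 8]
Machine loads after assignment: [44, 46]
LPT makespan = 46
Lower bound = max(max_job, ceil(total/2)) = max(21, 45) = 45
Ratio = 46 / 45 = 1.0222

1.0222


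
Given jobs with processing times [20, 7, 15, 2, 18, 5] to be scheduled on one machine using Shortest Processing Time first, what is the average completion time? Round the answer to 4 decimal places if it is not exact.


Sort jobs by processing time (SPT order): [2, 5, 7, 15, 18, 20]
Compute completion times sequentially:
  Job 1: processing = 2, completes at 2
  Job 2: processing = 5, completes at 7
  Job 3: processing = 7, completes at 14
  Job 4: processing = 15, completes at 29
  Job 5: processing = 18, completes at 47
  Job 6: processing = 20, completes at 67
Sum of completion times = 166
Average completion time = 166/6 = 27.6667

27.6667


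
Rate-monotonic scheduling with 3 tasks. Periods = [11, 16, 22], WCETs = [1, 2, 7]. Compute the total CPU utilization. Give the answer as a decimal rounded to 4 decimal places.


Compute individual utilizations (exact fractions):
  Task 1: C/T = 1/11 (approx. 0.0909)
  Task 2: C/T = 2/16 = 1/8 (approx. 0.125)
  Task 3: C/T = 7/22 (approx. 0.3182)
Total utilization U = 1/11 + 1/8 + 7/22 = 47/88
Rounded to 4 decimal places: U = 0.5341
RM (Liu & Layland) bound for 3 tasks = 0.779763; compare with U = 47/88 (approx. 0.534091)
U <= bound, so schedulable by RM sufficient condition.

0.5341


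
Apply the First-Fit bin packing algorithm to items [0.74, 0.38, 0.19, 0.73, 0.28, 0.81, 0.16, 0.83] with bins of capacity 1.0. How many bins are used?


Place items sequentially using First-Fit:
  Item 0.74 -> new Bin 1
  Item 0.38 -> new Bin 2
  Item 0.19 -> Bin 1 (now 0.93)
  Item 0.73 -> new Bin 3
  Item 0.28 -> Bin 2 (now 0.66)
  Item 0.81 -> new Bin 4
  Item 0.16 -> Bin 2 (now 0.82)
  Item 0.83 -> new Bin 5
Total bins used = 5

5


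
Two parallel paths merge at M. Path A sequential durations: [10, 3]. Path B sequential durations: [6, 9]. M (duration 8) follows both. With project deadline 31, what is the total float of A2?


Forward pass: ES(A2) = sum of predecessors on chain A = 10
EF = ES + duration = 10 + 3 = 13
Backward pass: LF(M) = deadline = 31; LS(M) = 31 - 8 = 23
LF(A2) = LS(M) - sum(successors on chain A) = 23 - 0 = 23
LS = LF - duration = 23 - 3 = 20
Total float = LS - ES = 20 - 10 = 10

10


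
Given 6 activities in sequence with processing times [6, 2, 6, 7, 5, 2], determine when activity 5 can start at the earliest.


Activity 5 starts after activities 1 through 4 complete.
Predecessor durations: [6, 2, 6, 7]
ES = 6 + 2 + 6 + 7 = 21

21


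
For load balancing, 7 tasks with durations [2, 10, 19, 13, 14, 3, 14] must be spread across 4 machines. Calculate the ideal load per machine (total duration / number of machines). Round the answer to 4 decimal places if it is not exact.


Total processing time = 2 + 10 + 19 + 13 + 14 + 3 + 14 = 75
Number of machines = 4
Ideal balanced load = 75 / 4 = 18.75

18.75


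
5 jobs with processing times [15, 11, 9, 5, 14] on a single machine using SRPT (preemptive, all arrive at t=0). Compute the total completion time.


Since all jobs arrive at t=0, SRPT equals SPT ordering.
SPT order: [5, 9, 11, 14, 15]
Completion times:
  Job 1: p=5, C=5
  Job 2: p=9, C=14
  Job 3: p=11, C=25
  Job 4: p=14, C=39
  Job 5: p=15, C=54
Total completion time = 5 + 14 + 25 + 39 + 54 = 137

137


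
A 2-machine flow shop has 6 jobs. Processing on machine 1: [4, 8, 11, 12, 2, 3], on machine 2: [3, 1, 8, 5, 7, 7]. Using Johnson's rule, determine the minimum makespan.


Apply Johnson's rule:
  Group 1 (a <= b): [(5, 2, 7), (6, 3, 7)]
  Group 2 (a > b): [(3, 11, 8), (4, 12, 5), (1, 4, 3), (2, 8, 1)]
Optimal job order: [5, 6, 3, 4, 1, 2]
Schedule:
  Job 5: M1 done at 2, M2 done at 9
  Job 6: M1 done at 5, M2 done at 16
  Job 3: M1 done at 16, M2 done at 24
  Job 4: M1 done at 28, M2 done at 33
  Job 1: M1 done at 32, M2 done at 36
  Job 2: M1 done at 40, M2 done at 41
Makespan = 41

41


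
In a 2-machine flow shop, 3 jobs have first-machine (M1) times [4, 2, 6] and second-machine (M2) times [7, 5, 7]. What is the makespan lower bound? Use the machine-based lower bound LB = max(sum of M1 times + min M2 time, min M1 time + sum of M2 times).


LB1 = sum(M1 times) + min(M2 times) = 12 + 5 = 17
LB2 = min(M1 times) + sum(M2 times) = 2 + 19 = 21
Lower bound = max(LB1, LB2) = max(17, 21) = 21

21


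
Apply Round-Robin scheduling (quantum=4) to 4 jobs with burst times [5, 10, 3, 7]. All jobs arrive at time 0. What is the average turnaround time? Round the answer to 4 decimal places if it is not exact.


Time quantum = 4
Execution trace:
  J1 runs 4 units, time = 4
  J2 runs 4 units, time = 8
  J3 runs 3 units, time = 11
  J4 runs 4 units, time = 15
  J1 runs 1 units, time = 16
  J2 runs 4 units, time = 20
  J4 runs 3 units, time = 23
  J2 runs 2 units, time = 25
Finish times: [16, 25, 11, 23]
Average turnaround = 75/4 = 18.75

18.75


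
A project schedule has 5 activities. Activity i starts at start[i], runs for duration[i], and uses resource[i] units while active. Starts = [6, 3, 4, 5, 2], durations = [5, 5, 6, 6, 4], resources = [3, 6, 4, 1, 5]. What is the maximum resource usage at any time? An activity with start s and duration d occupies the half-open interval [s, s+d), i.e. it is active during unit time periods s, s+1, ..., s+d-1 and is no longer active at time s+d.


Each activity i is active on [start_i, start_i + duration_i).
Compute total resource usage per time slot:
  t=0: active resources = [], total = 0
  t=1: active resources = [], total = 0
  t=2: active resources = [5], total = 5
  t=3: active resources = [6, 5], total = 11
  t=4: active resources = [6, 4, 5], total = 15
  t=5: active resources = [6, 4, 1, 5], total = 16
  t=6: active resources = [3, 6, 4, 1], total = 14
  t=7: active resources = [3, 6, 4, 1], total = 14
  t=8: active resources = [3, 4, 1], total = 8
  t=9: active resources = [3, 4, 1], total = 8
  t=10: active resources = [3, 1], total = 4
Peak resource demand = 16

16


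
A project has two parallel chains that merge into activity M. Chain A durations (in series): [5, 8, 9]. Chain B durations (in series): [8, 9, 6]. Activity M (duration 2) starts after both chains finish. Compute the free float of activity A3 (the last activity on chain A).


ES(A3) = sum of predecessors on chain A = 13
EF(A3) = ES + duration = 13 + 9 = 22
Successor of A3 is M. ES(M) = max(sum(A), sum(B)) = max(22, 23) = 23
Free float = ES(successor) - EF(current) = 23 - 22 = 1

1


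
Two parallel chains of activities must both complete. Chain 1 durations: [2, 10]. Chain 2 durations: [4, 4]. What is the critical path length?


Path A total = 2 + 10 = 12
Path B total = 4 + 4 = 8
Critical path = longest path = max(12, 8) = 12

12


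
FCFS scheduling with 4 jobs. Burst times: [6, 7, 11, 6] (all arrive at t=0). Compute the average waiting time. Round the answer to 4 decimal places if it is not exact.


FCFS order (as given): [6, 7, 11, 6]
Waiting times:
  Job 1: wait = 0
  Job 2: wait = 6
  Job 3: wait = 13
  Job 4: wait = 24
Sum of waiting times = 43
Average waiting time = 43/4 = 10.75

10.75


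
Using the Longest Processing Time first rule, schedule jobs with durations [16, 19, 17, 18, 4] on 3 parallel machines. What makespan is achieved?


Sort jobs in decreasing order (LPT): [19, 18, 17, 16, 4]
Assign each job to the least loaded machine:
  Machine 1: jobs [19], load = 19
  Machine 2: jobs [18, 4], load = 22
  Machine 3: jobs [17, 16], load = 33
Makespan = max load = 33

33


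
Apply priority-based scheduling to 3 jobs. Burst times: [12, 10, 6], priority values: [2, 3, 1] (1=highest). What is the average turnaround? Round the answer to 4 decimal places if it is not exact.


Sort by priority (ascending = highest first):
Order: [(1, 6), (2, 12), (3, 10)]
Completion times:
  Priority 1, burst=6, C=6
  Priority 2, burst=12, C=18
  Priority 3, burst=10, C=28
Average turnaround = 52/3 = 17.3333

17.3333


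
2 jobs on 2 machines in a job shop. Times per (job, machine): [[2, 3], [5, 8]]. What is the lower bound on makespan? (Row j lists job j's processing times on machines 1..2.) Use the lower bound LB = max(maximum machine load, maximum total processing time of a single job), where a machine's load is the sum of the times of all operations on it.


Machine loads:
  Machine 1: 2 + 5 = 7
  Machine 2: 3 + 8 = 11
Max machine load = 11
Job totals:
  Job 1: 5
  Job 2: 13
Max job total = 13
Lower bound = max(11, 13) = 13

13
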